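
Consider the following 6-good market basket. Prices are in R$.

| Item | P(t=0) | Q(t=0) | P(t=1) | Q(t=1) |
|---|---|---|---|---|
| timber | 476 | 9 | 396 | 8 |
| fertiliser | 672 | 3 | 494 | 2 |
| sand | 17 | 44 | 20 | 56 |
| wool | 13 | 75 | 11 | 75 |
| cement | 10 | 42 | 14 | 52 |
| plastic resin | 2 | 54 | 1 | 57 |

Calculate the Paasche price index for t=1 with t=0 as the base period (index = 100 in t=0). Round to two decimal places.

89.28

Paasche price index uses current-period quantities as weights.
ΣP(t=1)·Q(t=1) = 396×8 + 494×2 + 20×56 + 11×75 + 14×52 + 1×57 = 3168 + 988 + 1120 + 825 + 728 + 57 = 6886
ΣP(t=0)·Q(t=1) = 476×8 + 672×2 + 17×56 + 13×75 + 10×52 + 2×57 = 3808 + 1344 + 952 + 975 + 520 + 114 = 7713
Index = 6886 / 7713 × 100 = 89.2778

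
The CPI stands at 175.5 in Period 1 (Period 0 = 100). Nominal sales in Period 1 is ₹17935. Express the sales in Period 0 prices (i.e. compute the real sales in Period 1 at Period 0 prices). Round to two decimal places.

10219.37

Real = Nominal ÷ (Index/100) = 17935 ÷ (175.5/100)
     = 17935 ÷ 1.755 = 10219.3732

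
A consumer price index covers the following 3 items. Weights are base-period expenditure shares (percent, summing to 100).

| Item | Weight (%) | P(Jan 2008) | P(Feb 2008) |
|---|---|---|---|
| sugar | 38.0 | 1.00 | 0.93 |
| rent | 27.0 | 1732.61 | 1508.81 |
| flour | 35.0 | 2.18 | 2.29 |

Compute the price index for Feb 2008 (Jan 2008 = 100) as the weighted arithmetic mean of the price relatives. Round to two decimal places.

sugar: 38.0 × (0.93/1.00) = 38.0 × 0.930000 = 35.3400
rent: 27.0 × (1508.81/1732.61) = 27.0 × 0.870831 = 23.5124
flour: 35.0 × (2.29/2.18) = 35.0 × 1.050459 = 36.7661
Index = Σ wᵢ·(p₁ᵢ/p₀ᵢ) = 35.3400 + 23.5124 + 36.7661 = 95.6185

95.62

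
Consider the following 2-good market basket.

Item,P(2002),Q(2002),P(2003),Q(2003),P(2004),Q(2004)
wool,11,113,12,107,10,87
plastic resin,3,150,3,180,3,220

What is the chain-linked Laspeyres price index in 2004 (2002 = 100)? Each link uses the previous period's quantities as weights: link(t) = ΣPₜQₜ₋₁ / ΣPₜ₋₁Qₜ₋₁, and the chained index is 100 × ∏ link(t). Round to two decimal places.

94.16

Link 2002→2003:
ΣP(2003)Q(2002) = 12×113 + 3×150 = 1356 + 450 = 1806
ΣP(2002)Q(2002) = 11×113 + 3×150 = 1243 + 450 = 1693
link = 1806/1693 = 1.066745
Link 2003→2004:
ΣP(2004)Q(2003) = 10×107 + 3×180 = 1070 + 540 = 1610
ΣP(2003)Q(2003) = 12×107 + 3×180 = 1284 + 540 = 1824
link = 1610/1824 = 0.882675
Chained index = 100 × 1.066745 × 0.882675 = 94.1590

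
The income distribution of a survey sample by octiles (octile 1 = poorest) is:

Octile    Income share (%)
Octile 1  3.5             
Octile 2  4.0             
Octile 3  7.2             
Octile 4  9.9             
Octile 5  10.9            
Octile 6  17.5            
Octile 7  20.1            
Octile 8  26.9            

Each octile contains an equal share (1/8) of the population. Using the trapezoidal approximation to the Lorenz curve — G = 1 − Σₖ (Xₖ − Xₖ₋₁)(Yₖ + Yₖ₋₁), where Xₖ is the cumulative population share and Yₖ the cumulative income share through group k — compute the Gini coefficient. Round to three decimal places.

Cumulative income shares Yₖ: 0.0350, 0.0750, 0.1470, 0.2460, 0.3550, 0.5300, 0.7310, 1.0000
Σ (Xₖ−Xₖ₋₁)(Yₖ+Yₖ₋₁) = (1/8)(0.0350+0.0000) + (1/8)(0.0750+0.0350) + (1/8)(0.1470+0.0750) + (1/8)(0.2460+0.1470) + (1/8)(0.3550+0.2460) + (1/8)(0.5300+0.3550) + (1/8)(0.7310+0.5300) + (1/8)(1.0000+0.7310)
  = 0.0044 + 0.0138 + 0.0278 + 0.0491 + 0.0751 + 0.1106 + 0.1576 + 0.2164 = 0.6548
G = 1 − 0.6548 = 0.3452

0.345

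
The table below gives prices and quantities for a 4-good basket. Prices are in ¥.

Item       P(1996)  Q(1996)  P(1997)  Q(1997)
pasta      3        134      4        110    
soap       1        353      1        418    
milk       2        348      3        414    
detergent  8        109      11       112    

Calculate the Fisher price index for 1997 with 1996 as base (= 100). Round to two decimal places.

Laspeyres component (base-period weights):
ΣP(1997)Q(1996) = 4×134 + 1×353 + 3×348 + 11×109 = 536 + 353 + 1044 + 1199 = 3132
ΣP(1996)Q(1996) = 3×134 + 1×353 + 2×348 + 8×109 = 402 + 353 + 696 + 872 = 2323
L = 3132 / 2323 × 100 = 134.8257
Paasche component (current-period weights):
ΣP(1997)Q(1997) = 4×110 + 1×418 + 3×414 + 11×112 = 440 + 418 + 1242 + 1232 = 3332
ΣP(1996)Q(1997) = 3×110 + 1×418 + 2×414 + 8×112 = 330 + 418 + 828 + 896 = 2472
P = 3332 / 2472 × 100 = 134.7896
Fisher = √(L × P) = √(134.8257 × 134.7896) = 134.8076

134.81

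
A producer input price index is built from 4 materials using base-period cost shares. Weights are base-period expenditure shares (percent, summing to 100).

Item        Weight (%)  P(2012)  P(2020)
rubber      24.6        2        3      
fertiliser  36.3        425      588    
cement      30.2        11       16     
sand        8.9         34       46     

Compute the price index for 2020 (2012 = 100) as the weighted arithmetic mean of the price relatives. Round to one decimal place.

rubber: 24.6 × (3/2) = 24.6 × 1.500000 = 36.9000
fertiliser: 36.3 × (588/425) = 36.3 × 1.383529 = 50.2221
cement: 30.2 × (16/11) = 30.2 × 1.454545 = 43.9273
sand: 8.9 × (46/34) = 8.9 × 1.352941 = 12.0412
Index = Σ wᵢ·(p₁ᵢ/p₀ᵢ) = 36.9000 + 50.2221 + 43.9273 + 12.0412 = 143.0906

143.1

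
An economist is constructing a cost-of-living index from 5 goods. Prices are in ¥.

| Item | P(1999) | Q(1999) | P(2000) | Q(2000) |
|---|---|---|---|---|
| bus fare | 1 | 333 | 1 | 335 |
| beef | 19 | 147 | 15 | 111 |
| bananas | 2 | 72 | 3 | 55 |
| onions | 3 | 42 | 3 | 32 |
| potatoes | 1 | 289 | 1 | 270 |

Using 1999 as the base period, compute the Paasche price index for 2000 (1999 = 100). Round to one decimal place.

86.7

Paasche price index uses current-period quantities as weights.
ΣP(2000)·Q(2000) = 1×335 + 15×111 + 3×55 + 3×32 + 1×270 = 335 + 1665 + 165 + 96 + 270 = 2531
ΣP(1999)·Q(2000) = 1×335 + 19×111 + 2×55 + 3×32 + 1×270 = 335 + 2109 + 110 + 96 + 270 = 2920
Index = 2531 / 2920 × 100 = 86.6781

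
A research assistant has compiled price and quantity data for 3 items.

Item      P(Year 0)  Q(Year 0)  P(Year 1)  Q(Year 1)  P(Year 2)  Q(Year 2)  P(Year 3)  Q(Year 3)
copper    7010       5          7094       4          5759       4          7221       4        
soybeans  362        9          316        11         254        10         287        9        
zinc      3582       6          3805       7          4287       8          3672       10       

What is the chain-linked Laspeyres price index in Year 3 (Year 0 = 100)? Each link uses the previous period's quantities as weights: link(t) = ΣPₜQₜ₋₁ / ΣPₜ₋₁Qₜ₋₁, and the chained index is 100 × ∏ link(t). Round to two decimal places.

99.67

Link Year 0→Year 1:
ΣP(Year 1)Q(Year 0) = 7094×5 + 316×9 + 3805×6 = 35470 + 2844 + 22830 = 61144
ΣP(Year 0)Q(Year 0) = 7010×5 + 362×9 + 3582×6 = 35050 + 3258 + 21492 = 59800
link = 61144/59800 = 1.022475
Link Year 1→Year 2:
ΣP(Year 2)Q(Year 1) = 5759×4 + 254×11 + 4287×7 = 23036 + 2794 + 30009 = 55839
ΣP(Year 1)Q(Year 1) = 7094×4 + 316×11 + 3805×7 = 28376 + 3476 + 26635 = 58487
link = 55839/58487 = 0.954725
Link Year 2→Year 3:
ΣP(Year 3)Q(Year 2) = 7221×4 + 287×10 + 3672×8 = 28884 + 2870 + 29376 = 61130
ΣP(Year 2)Q(Year 2) = 5759×4 + 254×10 + 4287×8 = 23036 + 2540 + 34296 = 59872
link = 61130/59872 = 1.021011
Chained index = 100 × 1.022475 × 0.954725 × 1.021011 = 99.6693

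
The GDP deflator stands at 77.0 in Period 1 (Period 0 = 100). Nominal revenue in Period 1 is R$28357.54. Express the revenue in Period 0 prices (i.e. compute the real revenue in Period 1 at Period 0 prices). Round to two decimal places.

36827.97

Real = Nominal ÷ (Index/100) = 28357.54 ÷ (77.0/100)
     = 28357.54 ÷ 0.770 = 36827.9740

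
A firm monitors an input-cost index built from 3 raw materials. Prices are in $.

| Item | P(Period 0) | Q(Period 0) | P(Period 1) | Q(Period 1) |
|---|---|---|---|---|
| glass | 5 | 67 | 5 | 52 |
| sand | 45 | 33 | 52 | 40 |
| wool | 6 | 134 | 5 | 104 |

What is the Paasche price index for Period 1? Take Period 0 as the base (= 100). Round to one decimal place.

Paasche price index uses current-period quantities as weights.
ΣP(Period 1)·Q(Period 1) = 5×52 + 52×40 + 5×104 = 260 + 2080 + 520 = 2860
ΣP(Period 0)·Q(Period 1) = 5×52 + 45×40 + 6×104 = 260 + 1800 + 624 = 2684
Index = 2860 / 2684 × 100 = 106.5574

106.6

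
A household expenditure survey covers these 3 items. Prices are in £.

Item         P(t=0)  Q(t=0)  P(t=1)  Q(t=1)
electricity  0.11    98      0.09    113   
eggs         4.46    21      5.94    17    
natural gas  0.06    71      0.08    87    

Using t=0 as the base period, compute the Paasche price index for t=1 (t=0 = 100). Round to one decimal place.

Paasche price index uses current-period quantities as weights.
ΣP(t=1)·Q(t=1) = 0.09×113 + 5.94×17 + 0.08×87 = 10.17 + 100.98 + 6.96 = 118.11
ΣP(t=0)·Q(t=1) = 0.11×113 + 4.46×17 + 0.06×87 = 12.43 + 75.82 + 5.22 = 93.47
Index = 118.11 / 93.47 × 100 = 126.3614

126.4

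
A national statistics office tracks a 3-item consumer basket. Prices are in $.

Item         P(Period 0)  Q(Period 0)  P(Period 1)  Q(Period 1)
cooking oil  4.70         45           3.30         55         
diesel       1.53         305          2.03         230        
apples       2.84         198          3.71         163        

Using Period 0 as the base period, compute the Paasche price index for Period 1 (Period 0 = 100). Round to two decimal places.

Paasche price index uses current-period quantities as weights.
ΣP(Period 1)·Q(Period 1) = 3.30×55 + 2.03×230 + 3.71×163 = 181.5 + 466.9 + 604.73 = 1253.13
ΣP(Period 0)·Q(Period 1) = 4.70×55 + 1.53×230 + 2.84×163 = 258.5 + 351.9 + 462.92 = 1073.32
Index = 1253.13 / 1073.32 × 100 = 116.7527

116.75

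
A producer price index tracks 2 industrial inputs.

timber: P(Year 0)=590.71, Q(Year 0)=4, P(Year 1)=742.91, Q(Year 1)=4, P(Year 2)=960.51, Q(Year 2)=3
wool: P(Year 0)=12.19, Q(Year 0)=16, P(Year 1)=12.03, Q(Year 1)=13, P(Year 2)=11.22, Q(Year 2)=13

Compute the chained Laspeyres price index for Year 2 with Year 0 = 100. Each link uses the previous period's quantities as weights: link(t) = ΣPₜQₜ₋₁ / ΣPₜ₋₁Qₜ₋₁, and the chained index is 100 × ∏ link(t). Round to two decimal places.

Link Year 0→Year 1:
ΣP(Year 1)Q(Year 0) = 742.91×4 + 12.03×16 = 2971.64 + 192.48 = 3164.12
ΣP(Year 0)Q(Year 0) = 590.71×4 + 12.19×16 = 2362.84 + 195.04 = 2557.88
link = 3164.12/2557.88 = 1.237009
Link Year 1→Year 2:
ΣP(Year 2)Q(Year 1) = 960.51×4 + 11.22×13 = 3842.04 + 145.86 = 3987.9
ΣP(Year 1)Q(Year 1) = 742.91×4 + 12.03×13 = 2971.64 + 156.39 = 3128.03
link = 3987.9/3128.03 = 1.274892
Chained index = 100 × 1.237009 × 1.274892 = 157.7052

157.71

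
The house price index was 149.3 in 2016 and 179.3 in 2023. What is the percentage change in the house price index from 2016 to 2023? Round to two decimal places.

20.09%

Change = (179.3 − 149.3) / 149.3 × 100
       = 30.0 / 149.3 × 100 = 20.0938%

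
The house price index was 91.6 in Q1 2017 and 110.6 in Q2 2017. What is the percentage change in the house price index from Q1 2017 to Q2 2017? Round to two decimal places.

Change = (110.6 − 91.6) / 91.6 × 100
       = 19.0 / 91.6 × 100 = 20.7424%

20.74%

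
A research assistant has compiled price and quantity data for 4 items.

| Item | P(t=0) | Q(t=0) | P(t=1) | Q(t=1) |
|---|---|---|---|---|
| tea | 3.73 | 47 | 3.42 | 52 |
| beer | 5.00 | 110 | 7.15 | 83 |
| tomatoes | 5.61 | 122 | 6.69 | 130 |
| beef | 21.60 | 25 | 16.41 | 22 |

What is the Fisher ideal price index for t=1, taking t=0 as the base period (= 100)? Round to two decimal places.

Laspeyres component (base-period weights):
ΣP(t=1)Q(t=0) = 3.42×47 + 7.15×110 + 6.69×122 + 16.41×25 = 160.74 + 786.5 + 816.18 + 410.25 = 2173.67
ΣP(t=0)Q(t=0) = 3.73×47 + 5.00×110 + 5.61×122 + 21.60×25 = 175.31 + 550 + 684.42 + 540 = 1949.73
L = 2173.67 / 1949.73 × 100 = 111.4857
Paasche component (current-period weights):
ΣP(t=1)Q(t=1) = 3.42×52 + 7.15×83 + 6.69×130 + 16.41×22 = 177.84 + 593.45 + 869.7 + 361.02 = 2002.01
ΣP(t=0)Q(t=1) = 3.73×52 + 5.00×83 + 5.61×130 + 21.60×22 = 193.96 + 415 + 729.3 + 475.2 = 1813.46
P = 2002.01 / 1813.46 × 100 = 110.3973
Fisher = √(L × P) = √(111.4857 × 110.3973) = 110.9401

110.94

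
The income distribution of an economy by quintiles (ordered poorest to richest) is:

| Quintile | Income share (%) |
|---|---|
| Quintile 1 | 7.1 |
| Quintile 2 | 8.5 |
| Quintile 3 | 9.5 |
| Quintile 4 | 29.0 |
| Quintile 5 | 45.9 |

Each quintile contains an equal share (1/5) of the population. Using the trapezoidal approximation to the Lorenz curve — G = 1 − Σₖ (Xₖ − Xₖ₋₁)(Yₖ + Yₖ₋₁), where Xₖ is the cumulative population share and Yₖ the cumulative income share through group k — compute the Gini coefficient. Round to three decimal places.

Cumulative income shares Yₖ: 0.0710, 0.1560, 0.2510, 0.5410, 1.0000
Σ (Xₖ−Xₖ₋₁)(Yₖ+Yₖ₋₁) = (1/5)(0.0710+0.0000) + (1/5)(0.1560+0.0710) + (1/5)(0.2510+0.1560) + (1/5)(0.5410+0.2510) + (1/5)(1.0000+0.5410)
  = 0.0142 + 0.0454 + 0.0814 + 0.1584 + 0.3082 = 0.6076
G = 1 − 0.6076 = 0.3924

0.392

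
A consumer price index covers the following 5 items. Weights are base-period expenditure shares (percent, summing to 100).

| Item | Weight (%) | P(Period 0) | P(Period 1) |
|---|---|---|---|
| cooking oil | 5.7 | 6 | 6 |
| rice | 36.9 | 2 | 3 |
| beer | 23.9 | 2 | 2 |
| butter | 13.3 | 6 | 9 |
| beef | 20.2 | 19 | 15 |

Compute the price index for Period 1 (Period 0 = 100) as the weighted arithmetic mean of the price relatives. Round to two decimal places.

120.85

cooking oil: 5.7 × (6/6) = 5.7 × 1.000000 = 5.7000
rice: 36.9 × (3/2) = 36.9 × 1.500000 = 55.3500
beer: 23.9 × (2/2) = 23.9 × 1.000000 = 23.9000
butter: 13.3 × (9/6) = 13.3 × 1.500000 = 19.9500
beef: 20.2 × (15/19) = 20.2 × 0.789474 = 15.9474
Index = Σ wᵢ·(p₁ᵢ/p₀ᵢ) = 5.7000 + 55.3500 + 23.9000 + 19.9500 + 15.9474 = 120.8474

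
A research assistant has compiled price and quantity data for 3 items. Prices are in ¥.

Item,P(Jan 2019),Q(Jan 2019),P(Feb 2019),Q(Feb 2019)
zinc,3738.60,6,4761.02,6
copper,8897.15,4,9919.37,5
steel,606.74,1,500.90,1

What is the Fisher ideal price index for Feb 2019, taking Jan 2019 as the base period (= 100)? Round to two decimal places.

116.88

Laspeyres component (base-period weights):
ΣP(Feb 2019)Q(Jan 2019) = 4761.02×6 + 9919.37×4 + 500.90×1 = 28566.12 + 39677.48 + 500.9 = 68744.5
ΣP(Jan 2019)Q(Jan 2019) = 3738.60×6 + 8897.15×4 + 606.74×1 = 22431.6 + 35588.6 + 606.74 = 58626.94
L = 68744.5 / 58626.94 × 100 = 117.2575
Paasche component (current-period weights):
ΣP(Feb 2019)Q(Feb 2019) = 4761.02×6 + 9919.37×5 + 500.90×1 = 28566.12 + 49596.85 + 500.9 = 78663.87
ΣP(Jan 2019)Q(Feb 2019) = 3738.60×6 + 8897.15×5 + 606.74×1 = 22431.6 + 44485.75 + 606.74 = 67524.09
P = 78663.87 / 67524.09 × 100 = 116.4975
Fisher = √(L × P) = √(117.2575 × 116.4975) = 116.8769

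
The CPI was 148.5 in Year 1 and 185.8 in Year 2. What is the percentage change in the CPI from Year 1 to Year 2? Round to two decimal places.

25.12%

Change = (185.8 − 148.5) / 148.5 × 100
       = 37.3 / 148.5 × 100 = 25.1178%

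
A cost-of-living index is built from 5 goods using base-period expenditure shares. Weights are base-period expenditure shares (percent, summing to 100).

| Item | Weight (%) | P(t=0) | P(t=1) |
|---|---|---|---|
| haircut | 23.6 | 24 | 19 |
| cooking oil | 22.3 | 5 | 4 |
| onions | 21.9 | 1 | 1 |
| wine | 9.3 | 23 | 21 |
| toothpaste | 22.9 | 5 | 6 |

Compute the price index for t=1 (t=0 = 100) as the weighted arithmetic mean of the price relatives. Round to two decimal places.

haircut: 23.6 × (19/24) = 23.6 × 0.791667 = 18.6833
cooking oil: 22.3 × (4/5) = 22.3 × 0.800000 = 17.8400
onions: 21.9 × (1/1) = 21.9 × 1.000000 = 21.9000
wine: 9.3 × (21/23) = 9.3 × 0.913043 = 8.4913
toothpaste: 22.9 × (6/5) = 22.9 × 1.200000 = 27.4800
Index = Σ wᵢ·(p₁ᵢ/p₀ᵢ) = 18.6833 + 17.8400 + 21.9000 + 8.4913 + 27.4800 = 94.3946

94.39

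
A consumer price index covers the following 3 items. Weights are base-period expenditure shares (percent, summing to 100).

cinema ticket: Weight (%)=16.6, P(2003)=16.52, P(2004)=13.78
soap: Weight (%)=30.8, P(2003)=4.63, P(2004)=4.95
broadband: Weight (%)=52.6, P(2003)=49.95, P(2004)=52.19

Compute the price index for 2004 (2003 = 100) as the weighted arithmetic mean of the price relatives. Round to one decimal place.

cinema ticket: 16.6 × (13.78/16.52) = 16.6 × 0.834140 = 13.8467
soap: 30.8 × (4.95/4.63) = 30.8 × 1.069114 = 32.9287
broadband: 52.6 × (52.19/49.95) = 52.6 × 1.044845 = 54.9588
Index = Σ wᵢ·(p₁ᵢ/p₀ᵢ) = 13.8467 + 32.9287 + 54.9588 = 101.7343

101.7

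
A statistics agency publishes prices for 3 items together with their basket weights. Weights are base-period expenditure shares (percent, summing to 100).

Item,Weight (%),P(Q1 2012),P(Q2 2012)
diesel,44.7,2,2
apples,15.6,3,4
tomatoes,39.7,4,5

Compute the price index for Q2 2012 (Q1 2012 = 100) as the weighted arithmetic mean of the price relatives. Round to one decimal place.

diesel: 44.7 × (2/2) = 44.7 × 1.000000 = 44.7000
apples: 15.6 × (4/3) = 15.6 × 1.333333 = 20.8000
tomatoes: 39.7 × (5/4) = 39.7 × 1.250000 = 49.6250
Index = Σ wᵢ·(p₁ᵢ/p₀ᵢ) = 44.7000 + 20.8000 + 49.6250 = 115.1250

115.1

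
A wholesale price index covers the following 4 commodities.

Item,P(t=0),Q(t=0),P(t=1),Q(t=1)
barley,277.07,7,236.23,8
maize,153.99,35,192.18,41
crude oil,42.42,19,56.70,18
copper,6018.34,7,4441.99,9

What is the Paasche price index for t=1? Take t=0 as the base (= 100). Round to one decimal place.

80.0

Paasche price index uses current-period quantities as weights.
ΣP(t=1)·Q(t=1) = 236.23×8 + 192.18×41 + 56.70×18 + 4441.99×9 = 1889.84 + 7879.38 + 1020.6 + 39977.91 = 50767.73
ΣP(t=0)·Q(t=1) = 277.07×8 + 153.99×41 + 42.42×18 + 6018.34×9 = 2216.56 + 6313.59 + 763.56 + 54165.06 = 63458.77
Index = 50767.73 / 63458.77 × 100 = 80.0011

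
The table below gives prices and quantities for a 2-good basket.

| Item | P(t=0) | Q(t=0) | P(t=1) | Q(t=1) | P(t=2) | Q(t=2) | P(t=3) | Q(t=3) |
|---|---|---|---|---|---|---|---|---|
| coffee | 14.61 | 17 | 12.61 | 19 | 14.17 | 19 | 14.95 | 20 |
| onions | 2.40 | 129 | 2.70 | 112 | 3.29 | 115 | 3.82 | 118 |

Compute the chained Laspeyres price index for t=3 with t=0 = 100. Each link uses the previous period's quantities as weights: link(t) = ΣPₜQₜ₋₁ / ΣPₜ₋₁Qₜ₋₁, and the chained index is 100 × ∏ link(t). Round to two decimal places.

Link t=0→t=1:
ΣP(t=1)Q(t=0) = 12.61×17 + 2.70×129 = 214.37 + 348.3 = 562.67
ΣP(t=0)Q(t=0) = 14.61×17 + 2.40×129 = 248.37 + 309.6 = 557.97
link = 562.67/557.97 = 1.008423
Link t=1→t=2:
ΣP(t=2)Q(t=1) = 14.17×19 + 3.29×112 = 269.23 + 368.48 = 637.71
ΣP(t=1)Q(t=1) = 12.61×19 + 2.70×112 = 239.59 + 302.4 = 541.99
link = 637.71/541.99 = 1.176608
Link t=2→t=3:
ΣP(t=3)Q(t=2) = 14.95×19 + 3.82×115 = 284.05 + 439.3 = 723.35
ΣP(t=2)Q(t=2) = 14.17×19 + 3.29×115 = 269.23 + 378.35 = 647.58
link = 723.35/647.58 = 1.117005
Chained index = 100 × 1.008423 × 1.176608 × 1.117005 = 132.5348

132.53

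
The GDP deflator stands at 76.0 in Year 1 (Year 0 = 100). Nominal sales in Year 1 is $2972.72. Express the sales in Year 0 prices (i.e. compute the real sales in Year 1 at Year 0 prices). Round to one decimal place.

Real = Nominal ÷ (Index/100) = 2972.72 ÷ (76.0/100)
     = 2972.72 ÷ 0.760 = 3911.4737

3911.5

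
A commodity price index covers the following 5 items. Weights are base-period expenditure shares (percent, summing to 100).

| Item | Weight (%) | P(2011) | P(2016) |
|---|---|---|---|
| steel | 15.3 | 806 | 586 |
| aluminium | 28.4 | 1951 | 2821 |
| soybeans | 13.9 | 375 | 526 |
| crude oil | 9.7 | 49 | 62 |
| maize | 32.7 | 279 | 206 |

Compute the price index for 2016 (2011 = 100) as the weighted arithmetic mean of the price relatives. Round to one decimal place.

steel: 15.3 × (586/806) = 15.3 × 0.727047 = 11.1238
aluminium: 28.4 × (2821/1951) = 28.4 × 1.445925 = 41.0643
soybeans: 13.9 × (526/375) = 13.9 × 1.402667 = 19.4971
crude oil: 9.7 × (62/49) = 9.7 × 1.265306 = 12.2735
maize: 32.7 × (206/279) = 32.7 × 0.738351 = 24.1441
Index = Σ wᵢ·(p₁ᵢ/p₀ᵢ) = 11.1238 + 41.0643 + 19.4971 + 12.2735 + 24.1441 = 108.1027

108.1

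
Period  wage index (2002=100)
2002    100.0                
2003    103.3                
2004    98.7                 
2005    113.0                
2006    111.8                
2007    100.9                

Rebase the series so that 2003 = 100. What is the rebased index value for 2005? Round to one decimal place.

109.4

Rebased(2005) = 113.0 / 103.3 × 100 = 109.3901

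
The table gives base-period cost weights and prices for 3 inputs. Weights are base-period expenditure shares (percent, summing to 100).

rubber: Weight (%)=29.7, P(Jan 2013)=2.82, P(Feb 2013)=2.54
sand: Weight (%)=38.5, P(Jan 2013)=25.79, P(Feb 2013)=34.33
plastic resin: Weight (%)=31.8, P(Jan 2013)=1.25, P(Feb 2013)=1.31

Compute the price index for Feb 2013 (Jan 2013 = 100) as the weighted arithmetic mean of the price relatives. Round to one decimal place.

rubber: 29.7 × (2.54/2.82) = 29.7 × 0.900709 = 26.7511
sand: 38.5 × (34.33/25.79) = 38.5 × 1.331136 = 51.2487
plastic resin: 31.8 × (1.31/1.25) = 31.8 × 1.048000 = 33.3264
Index = Σ wᵢ·(p₁ᵢ/p₀ᵢ) = 26.7511 + 51.2487 + 33.3264 = 111.3262

111.3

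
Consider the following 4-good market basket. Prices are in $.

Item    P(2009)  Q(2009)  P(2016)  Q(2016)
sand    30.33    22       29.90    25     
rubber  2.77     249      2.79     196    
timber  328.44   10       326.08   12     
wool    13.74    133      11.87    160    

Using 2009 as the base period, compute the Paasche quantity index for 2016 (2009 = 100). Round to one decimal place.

114.8

Paasche quantity index uses current-period prices as weights.
ΣP(2016)·Q(2016) = 29.90×25 + 2.79×196 + 326.08×12 + 11.87×160 = 747.5 + 546.84 + 3912.96 + 1899.2 = 7106.5
ΣP(2016)·Q(2009) = 29.90×22 + 2.79×249 + 326.08×10 + 11.87×133 = 657.8 + 694.71 + 3260.8 + 1578.71 = 6192.02
Index = 7106.5 / 6192.02 × 100 = 114.7687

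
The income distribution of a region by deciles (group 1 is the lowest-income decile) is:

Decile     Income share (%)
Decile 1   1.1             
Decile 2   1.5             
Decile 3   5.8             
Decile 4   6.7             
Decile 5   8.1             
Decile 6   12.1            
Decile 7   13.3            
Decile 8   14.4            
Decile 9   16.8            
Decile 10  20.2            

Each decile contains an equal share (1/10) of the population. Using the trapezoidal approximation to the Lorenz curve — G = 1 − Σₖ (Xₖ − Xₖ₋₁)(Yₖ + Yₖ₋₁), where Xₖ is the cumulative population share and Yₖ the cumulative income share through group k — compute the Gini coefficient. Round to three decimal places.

0.346

Cumulative income shares Yₖ: 0.0110, 0.0260, 0.0840, 0.1510, 0.2320, 0.3530, 0.4860, 0.6300, 0.7980, 1.0000
Σ (Xₖ−Xₖ₋₁)(Yₖ+Yₖ₋₁) = (1/10)(0.0110+0.0000) + (1/10)(0.0260+0.0110) + (1/10)(0.0840+0.0260) + (1/10)(0.1510+0.0840) + (1/10)(0.2320+0.1510) + (1/10)(0.3530+0.2320) + (1/10)(0.4860+0.3530) + (1/10)(0.6300+0.4860) + (1/10)(0.7980+0.6300) + (1/10)(1.0000+0.7980)
  = 0.0011 + 0.0037 + 0.0110 + 0.0235 + 0.0383 + 0.0585 + 0.0839 + 0.1116 + 0.1428 + 0.1798 = 0.6542
G = 1 − 0.6542 = 0.3458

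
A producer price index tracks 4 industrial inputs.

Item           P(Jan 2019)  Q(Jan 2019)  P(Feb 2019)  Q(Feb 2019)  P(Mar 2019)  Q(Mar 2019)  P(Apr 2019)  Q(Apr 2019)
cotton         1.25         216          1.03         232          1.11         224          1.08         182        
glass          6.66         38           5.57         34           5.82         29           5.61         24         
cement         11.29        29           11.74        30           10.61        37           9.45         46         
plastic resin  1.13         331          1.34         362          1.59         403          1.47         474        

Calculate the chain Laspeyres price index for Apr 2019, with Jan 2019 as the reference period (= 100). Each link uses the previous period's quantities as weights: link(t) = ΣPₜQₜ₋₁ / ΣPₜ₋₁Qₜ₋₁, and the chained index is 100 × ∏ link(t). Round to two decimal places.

98.45

Link Jan 2019→Feb 2019:
ΣP(Feb 2019)Q(Jan 2019) = 1.03×216 + 5.57×38 + 11.74×29 + 1.34×331 = 222.48 + 211.66 + 340.46 + 443.54 = 1218.14
ΣP(Jan 2019)Q(Jan 2019) = 1.25×216 + 6.66×38 + 11.29×29 + 1.13×331 = 270 + 253.08 + 327.41 + 374.03 = 1224.52
link = 1218.14/1224.52 = 0.994790
Link Feb 2019→Mar 2019:
ΣP(Mar 2019)Q(Feb 2019) = 1.11×232 + 5.82×34 + 10.61×30 + 1.59×362 = 257.52 + 197.88 + 318.3 + 575.58 = 1349.28
ΣP(Feb 2019)Q(Feb 2019) = 1.03×232 + 5.57×34 + 11.74×30 + 1.34×362 = 238.96 + 189.38 + 352.2 + 485.08 = 1265.62
link = 1349.28/1265.62 = 1.066102
Link Mar 2019→Apr 2019:
ΣP(Apr 2019)Q(Mar 2019) = 1.08×224 + 5.61×29 + 9.45×37 + 1.47×403 = 241.92 + 162.69 + 349.65 + 592.41 = 1346.67
ΣP(Mar 2019)Q(Mar 2019) = 1.11×224 + 5.82×29 + 10.61×37 + 1.59×403 = 248.64 + 168.78 + 392.57 + 640.77 = 1450.76
link = 1346.67/1450.76 = 0.928251
Chained index = 100 × 0.994790 × 1.066102 × 0.928251 = 98.4455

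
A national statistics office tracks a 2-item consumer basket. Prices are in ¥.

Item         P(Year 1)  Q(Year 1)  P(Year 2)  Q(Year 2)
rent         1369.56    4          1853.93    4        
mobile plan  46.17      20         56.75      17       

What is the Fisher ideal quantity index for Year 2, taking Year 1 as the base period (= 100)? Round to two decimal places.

Laspeyres component (base-period weights):
ΣP(Year 1)Q(Year 2) = 1369.56×4 + 46.17×17 = 5478.24 + 784.89 = 6263.13
ΣP(Year 1)Q(Year 1) = 1369.56×4 + 46.17×20 = 5478.24 + 923.4 = 6401.64
L = 6263.13 / 6401.64 × 100 = 97.8363
Paasche component (current-period weights):
ΣP(Year 2)Q(Year 2) = 1853.93×4 + 56.75×17 = 7415.72 + 964.75 = 8380.47
ΣP(Year 2)Q(Year 1) = 1853.93×4 + 56.75×20 = 7415.72 + 1135 = 8550.72
P = 8380.47 / 8550.72 × 100 = 98.0089
Fisher = √(L × P) = √(97.8363 × 98.0089) = 97.9226

97.92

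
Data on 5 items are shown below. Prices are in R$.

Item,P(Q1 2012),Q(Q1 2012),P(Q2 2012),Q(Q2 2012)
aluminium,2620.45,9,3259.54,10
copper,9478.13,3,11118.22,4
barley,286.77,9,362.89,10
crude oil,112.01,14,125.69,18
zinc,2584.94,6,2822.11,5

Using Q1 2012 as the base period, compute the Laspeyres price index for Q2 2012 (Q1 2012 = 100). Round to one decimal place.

Laspeyres price index uses base-period quantities as weights.
ΣP(Q2 2012)·Q(Q1 2012) = 3259.54×9 + 11118.22×3 + 362.89×9 + 125.69×14 + 2822.11×6 = 29335.86 + 33354.66 + 3266.01 + 1759.66 + 16932.66 = 84648.85
ΣP(Q1 2012)·Q(Q1 2012) = 2620.45×9 + 9478.13×3 + 286.77×9 + 112.01×14 + 2584.94×6 = 23584.05 + 28434.39 + 2580.93 + 1568.14 + 15509.64 = 71677.15
Index = 84648.85 / 71677.15 × 100 = 118.0974

118.1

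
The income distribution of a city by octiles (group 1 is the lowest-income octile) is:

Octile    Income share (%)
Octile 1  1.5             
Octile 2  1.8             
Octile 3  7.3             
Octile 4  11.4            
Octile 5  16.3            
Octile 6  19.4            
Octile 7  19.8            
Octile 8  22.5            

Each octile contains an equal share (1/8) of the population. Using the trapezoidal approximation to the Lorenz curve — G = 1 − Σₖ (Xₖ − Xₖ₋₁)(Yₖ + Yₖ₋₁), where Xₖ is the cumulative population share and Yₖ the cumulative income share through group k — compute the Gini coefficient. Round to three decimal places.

0.348

Cumulative income shares Yₖ: 0.0150, 0.0330, 0.1060, 0.2200, 0.3830, 0.5770, 0.7750, 1.0000
Σ (Xₖ−Xₖ₋₁)(Yₖ+Yₖ₋₁) = (1/8)(0.0150+0.0000) + (1/8)(0.0330+0.0150) + (1/8)(0.1060+0.0330) + (1/8)(0.2200+0.1060) + (1/8)(0.3830+0.2200) + (1/8)(0.5770+0.3830) + (1/8)(0.7750+0.5770) + (1/8)(1.0000+0.7750)
  = 0.0019 + 0.0060 + 0.0174 + 0.0408 + 0.0754 + 0.1200 + 0.1690 + 0.2219 = 0.6522
G = 1 − 0.6522 = 0.3478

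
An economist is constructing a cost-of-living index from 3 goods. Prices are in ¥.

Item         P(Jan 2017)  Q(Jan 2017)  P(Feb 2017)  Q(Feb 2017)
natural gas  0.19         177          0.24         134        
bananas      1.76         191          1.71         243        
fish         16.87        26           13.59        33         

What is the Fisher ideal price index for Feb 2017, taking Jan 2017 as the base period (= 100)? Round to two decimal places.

Laspeyres component (base-period weights):
ΣP(Feb 2017)Q(Jan 2017) = 0.24×177 + 1.71×191 + 13.59×26 = 42.48 + 326.61 + 353.34 = 722.43
ΣP(Jan 2017)Q(Jan 2017) = 0.19×177 + 1.76×191 + 16.87×26 = 33.63 + 336.16 + 438.62 = 808.41
L = 722.43 / 808.41 × 100 = 89.3643
Paasche component (current-period weights):
ΣP(Feb 2017)Q(Feb 2017) = 0.24×134 + 1.71×243 + 13.59×33 = 32.16 + 415.53 + 448.47 = 896.16
ΣP(Jan 2017)Q(Feb 2017) = 0.19×134 + 1.76×243 + 16.87×33 = 25.46 + 427.68 + 556.71 = 1009.85
P = 896.16 / 1009.85 × 100 = 88.7419
Fisher = √(L × P) = √(89.3643 × 88.7419) = 89.0526

89.05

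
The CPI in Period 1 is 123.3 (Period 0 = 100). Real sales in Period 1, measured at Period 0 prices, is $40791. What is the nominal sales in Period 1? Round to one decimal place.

50295.3

Nominal = Real × (Index/100) = 40791 × (123.3/100)
        = 40791 × 1.233 = 50295.3030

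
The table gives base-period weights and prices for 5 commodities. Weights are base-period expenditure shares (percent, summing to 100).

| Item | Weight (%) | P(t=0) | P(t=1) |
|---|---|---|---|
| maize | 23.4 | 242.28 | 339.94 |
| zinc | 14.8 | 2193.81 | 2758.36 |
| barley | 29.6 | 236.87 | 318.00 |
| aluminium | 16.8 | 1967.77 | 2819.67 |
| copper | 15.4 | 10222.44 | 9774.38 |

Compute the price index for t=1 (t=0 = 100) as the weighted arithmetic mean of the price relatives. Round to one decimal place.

130.0

maize: 23.4 × (339.94/242.28) = 23.4 × 1.403087 = 32.8322
zinc: 14.8 × (2758.36/2193.81) = 14.8 × 1.257338 = 18.6086
barley: 29.6 × (318.00/236.87) = 29.6 × 1.342509 = 39.7383
aluminium: 16.8 × (2819.67/1967.77) = 16.8 × 1.432927 = 24.0732
copper: 15.4 × (9774.38/10222.44) = 15.4 × 0.956169 = 14.7250
Index = Σ wᵢ·(p₁ᵢ/p₀ᵢ) = 32.8322 + 18.6086 + 39.7383 + 24.0732 + 14.7250 = 129.9773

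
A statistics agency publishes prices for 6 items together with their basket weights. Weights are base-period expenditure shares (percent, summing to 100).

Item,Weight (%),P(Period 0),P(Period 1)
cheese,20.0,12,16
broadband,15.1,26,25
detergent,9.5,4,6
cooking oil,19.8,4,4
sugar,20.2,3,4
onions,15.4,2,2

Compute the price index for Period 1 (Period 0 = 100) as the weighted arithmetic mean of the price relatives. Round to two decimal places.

cheese: 20.0 × (16/12) = 20.0 × 1.333333 = 26.6667
broadband: 15.1 × (25/26) = 15.1 × 0.961538 = 14.5192
detergent: 9.5 × (6/4) = 9.5 × 1.500000 = 14.2500
cooking oil: 19.8 × (4/4) = 19.8 × 1.000000 = 19.8000
sugar: 20.2 × (4/3) = 20.2 × 1.333333 = 26.9333
onions: 15.4 × (2/2) = 15.4 × 1.000000 = 15.4000
Index = Σ wᵢ·(p₁ᵢ/p₀ᵢ) = 26.6667 + 14.5192 + 14.2500 + 19.8000 + 26.9333 + 15.4000 = 117.5692

117.57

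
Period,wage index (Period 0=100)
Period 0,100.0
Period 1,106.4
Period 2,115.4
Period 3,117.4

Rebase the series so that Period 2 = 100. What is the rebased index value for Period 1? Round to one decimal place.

Rebased(Period 1) = 106.4 / 115.4 × 100 = 92.2010

92.2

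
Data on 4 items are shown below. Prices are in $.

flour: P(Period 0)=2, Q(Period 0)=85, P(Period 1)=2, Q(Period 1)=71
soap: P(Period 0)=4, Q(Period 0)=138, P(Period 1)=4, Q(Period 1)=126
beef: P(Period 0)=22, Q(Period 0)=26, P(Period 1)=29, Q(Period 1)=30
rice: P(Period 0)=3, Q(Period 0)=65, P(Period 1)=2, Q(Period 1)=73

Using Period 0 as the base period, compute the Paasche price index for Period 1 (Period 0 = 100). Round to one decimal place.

Paasche price index uses current-period quantities as weights.
ΣP(Period 1)·Q(Period 1) = 2×71 + 4×126 + 29×30 + 2×73 = 142 + 504 + 870 + 146 = 1662
ΣP(Period 0)·Q(Period 1) = 2×71 + 4×126 + 22×30 + 3×73 = 142 + 504 + 660 + 219 = 1525
Index = 1662 / 1525 × 100 = 108.9836

109.0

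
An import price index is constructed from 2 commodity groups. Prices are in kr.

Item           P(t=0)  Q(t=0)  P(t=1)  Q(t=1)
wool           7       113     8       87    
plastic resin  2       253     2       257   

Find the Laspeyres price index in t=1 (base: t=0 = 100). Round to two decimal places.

Laspeyres price index uses base-period quantities as weights.
ΣP(t=1)·Q(t=0) = 8×113 + 2×253 = 904 + 506 = 1410
ΣP(t=0)·Q(t=0) = 7×113 + 2×253 = 791 + 506 = 1297
Index = 1410 / 1297 × 100 = 108.7124

108.71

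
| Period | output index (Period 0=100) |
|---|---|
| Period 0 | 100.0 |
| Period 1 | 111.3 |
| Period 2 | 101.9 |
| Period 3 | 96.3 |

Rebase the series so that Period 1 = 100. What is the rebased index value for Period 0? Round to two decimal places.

Rebased(Period 0) = 100.0 / 111.3 × 100 = 89.8473

89.85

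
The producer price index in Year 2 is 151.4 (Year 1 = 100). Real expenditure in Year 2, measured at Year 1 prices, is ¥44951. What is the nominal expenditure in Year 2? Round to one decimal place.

68055.8

Nominal = Real × (Index/100) = 44951 × (151.4/100)
        = 44951 × 1.514 = 68055.8140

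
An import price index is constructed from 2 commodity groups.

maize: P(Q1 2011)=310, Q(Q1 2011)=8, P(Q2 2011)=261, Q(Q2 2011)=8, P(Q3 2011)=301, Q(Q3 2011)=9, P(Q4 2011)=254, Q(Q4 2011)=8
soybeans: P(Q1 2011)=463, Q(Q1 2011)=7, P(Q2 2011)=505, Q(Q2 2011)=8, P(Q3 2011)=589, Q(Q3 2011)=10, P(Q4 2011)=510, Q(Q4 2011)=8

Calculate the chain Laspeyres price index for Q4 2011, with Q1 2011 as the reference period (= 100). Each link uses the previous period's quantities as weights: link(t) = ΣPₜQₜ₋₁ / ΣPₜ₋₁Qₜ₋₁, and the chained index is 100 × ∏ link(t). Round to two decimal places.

Link Q1 2011→Q2 2011:
ΣP(Q2 2011)Q(Q1 2011) = 261×8 + 505×7 = 2088 + 3535 = 5623
ΣP(Q1 2011)Q(Q1 2011) = 310×8 + 463×7 = 2480 + 3241 = 5721
link = 5623/5721 = 0.982870
Link Q2 2011→Q3 2011:
ΣP(Q3 2011)Q(Q2 2011) = 301×8 + 589×8 = 2408 + 4712 = 7120
ΣP(Q2 2011)Q(Q2 2011) = 261×8 + 505×8 = 2088 + 4040 = 6128
link = 7120/6128 = 1.161880
Link Q3 2011→Q4 2011:
ΣP(Q4 2011)Q(Q3 2011) = 254×9 + 510×10 = 2286 + 5100 = 7386
ΣP(Q3 2011)Q(Q3 2011) = 301×9 + 589×10 = 2709 + 5890 = 8599
link = 7386/8599 = 0.858937
Chained index = 100 × 0.982870 × 1.161880 × 0.858937 = 98.0886

98.09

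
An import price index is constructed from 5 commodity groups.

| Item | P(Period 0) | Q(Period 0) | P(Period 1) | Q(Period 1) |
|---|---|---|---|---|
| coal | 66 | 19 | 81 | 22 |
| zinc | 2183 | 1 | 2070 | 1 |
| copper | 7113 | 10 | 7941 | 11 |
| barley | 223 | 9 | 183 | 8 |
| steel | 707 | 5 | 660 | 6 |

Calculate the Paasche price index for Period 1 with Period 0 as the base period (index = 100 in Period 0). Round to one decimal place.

109.9

Paasche price index uses current-period quantities as weights.
ΣP(Period 1)·Q(Period 1) = 81×22 + 2070×1 + 7941×11 + 183×8 + 660×6 = 1782 + 2070 + 87351 + 1464 + 3960 = 96627
ΣP(Period 0)·Q(Period 1) = 66×22 + 2183×1 + 7113×11 + 223×8 + 707×6 = 1452 + 2183 + 78243 + 1784 + 4242 = 87904
Index = 96627 / 87904 × 100 = 109.9233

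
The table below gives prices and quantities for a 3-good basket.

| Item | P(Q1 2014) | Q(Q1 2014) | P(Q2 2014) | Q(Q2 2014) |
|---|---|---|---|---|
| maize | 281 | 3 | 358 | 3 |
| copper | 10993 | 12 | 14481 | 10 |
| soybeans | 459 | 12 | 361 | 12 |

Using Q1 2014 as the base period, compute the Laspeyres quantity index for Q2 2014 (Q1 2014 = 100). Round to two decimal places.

84.10

Laspeyres quantity index uses base-period prices as weights.
ΣP(Q1 2014)·Q(Q2 2014) = 281×3 + 10993×10 + 459×12 = 843 + 109930 + 5508 = 116281
ΣP(Q1 2014)·Q(Q1 2014) = 281×3 + 10993×12 + 459×12 = 843 + 131916 + 5508 = 138267
Index = 116281 / 138267 × 100 = 84.0989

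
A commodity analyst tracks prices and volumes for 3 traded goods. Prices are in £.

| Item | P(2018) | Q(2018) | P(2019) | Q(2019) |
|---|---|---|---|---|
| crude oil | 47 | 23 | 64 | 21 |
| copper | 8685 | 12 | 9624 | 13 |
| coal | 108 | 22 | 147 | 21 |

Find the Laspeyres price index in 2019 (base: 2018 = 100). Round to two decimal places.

Laspeyres price index uses base-period quantities as weights.
ΣP(2019)·Q(2018) = 64×23 + 9624×12 + 147×22 = 1472 + 115488 + 3234 = 120194
ΣP(2018)·Q(2018) = 47×23 + 8685×12 + 108×22 = 1081 + 104220 + 2376 = 107677
Index = 120194 / 107677 × 100 = 111.6246

111.62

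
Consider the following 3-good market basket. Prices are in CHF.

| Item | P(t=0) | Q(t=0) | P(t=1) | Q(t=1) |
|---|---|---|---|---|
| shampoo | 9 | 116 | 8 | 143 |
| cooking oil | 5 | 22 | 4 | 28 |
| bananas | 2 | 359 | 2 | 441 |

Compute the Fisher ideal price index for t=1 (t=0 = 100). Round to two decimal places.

Laspeyres component (base-period weights):
ΣP(t=1)Q(t=0) = 8×116 + 4×22 + 2×359 = 928 + 88 + 718 = 1734
ΣP(t=0)Q(t=0) = 9×116 + 5×22 + 2×359 = 1044 + 110 + 718 = 1872
L = 1734 / 1872 × 100 = 92.6282
Paasche component (current-period weights):
ΣP(t=1)Q(t=1) = 8×143 + 4×28 + 2×441 = 1144 + 112 + 882 = 2138
ΣP(t=0)Q(t=1) = 9×143 + 5×28 + 2×441 = 1287 + 140 + 882 = 2309
P = 2138 / 2309 × 100 = 92.5942
Fisher = √(L × P) = √(92.6282 × 92.5942) = 92.6112

92.61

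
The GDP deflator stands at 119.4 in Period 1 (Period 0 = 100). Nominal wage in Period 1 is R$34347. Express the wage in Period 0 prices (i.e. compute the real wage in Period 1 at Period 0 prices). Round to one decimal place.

28766.3

Real = Nominal ÷ (Index/100) = 34347 ÷ (119.4/100)
     = 34347 ÷ 1.194 = 28766.3317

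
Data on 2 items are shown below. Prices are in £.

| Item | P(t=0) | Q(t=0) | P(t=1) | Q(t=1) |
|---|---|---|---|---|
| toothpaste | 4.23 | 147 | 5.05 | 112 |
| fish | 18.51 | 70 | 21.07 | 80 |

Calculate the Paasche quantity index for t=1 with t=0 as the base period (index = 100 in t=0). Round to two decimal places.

Paasche quantity index uses current-period prices as weights.
ΣP(t=1)·Q(t=1) = 5.05×112 + 21.07×80 = 565.6 + 1685.6 = 2251.2
ΣP(t=1)·Q(t=0) = 5.05×147 + 21.07×70 = 742.35 + 1474.9 = 2217.25
Index = 2251.2 / 2217.25 × 100 = 101.5312

101.53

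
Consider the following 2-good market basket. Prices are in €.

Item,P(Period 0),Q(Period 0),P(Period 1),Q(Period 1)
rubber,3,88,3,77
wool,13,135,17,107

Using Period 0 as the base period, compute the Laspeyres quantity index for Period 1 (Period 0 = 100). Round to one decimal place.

Laspeyres quantity index uses base-period prices as weights.
ΣP(Period 0)·Q(Period 1) = 3×77 + 13×107 = 231 + 1391 = 1622
ΣP(Period 0)·Q(Period 0) = 3×88 + 13×135 = 264 + 1755 = 2019
Index = 1622 / 2019 × 100 = 80.3368

80.3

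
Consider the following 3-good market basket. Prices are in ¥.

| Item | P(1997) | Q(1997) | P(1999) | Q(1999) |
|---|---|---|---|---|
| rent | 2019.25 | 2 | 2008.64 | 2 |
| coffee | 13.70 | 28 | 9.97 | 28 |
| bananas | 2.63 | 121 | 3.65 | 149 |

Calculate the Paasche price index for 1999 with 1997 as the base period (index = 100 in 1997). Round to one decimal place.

Paasche price index uses current-period quantities as weights.
ΣP(1999)·Q(1999) = 2008.64×2 + 9.97×28 + 3.65×149 = 4017.28 + 279.16 + 543.85 = 4840.29
ΣP(1997)·Q(1999) = 2019.25×2 + 13.70×28 + 2.63×149 = 4038.5 + 383.6 + 391.87 = 4813.97
Index = 4840.29 / 4813.97 × 100 = 100.5467

100.5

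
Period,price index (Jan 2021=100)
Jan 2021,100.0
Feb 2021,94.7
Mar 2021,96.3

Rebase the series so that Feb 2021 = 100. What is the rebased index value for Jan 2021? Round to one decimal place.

Rebased(Jan 2021) = 100.0 / 94.7 × 100 = 105.5966

105.6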